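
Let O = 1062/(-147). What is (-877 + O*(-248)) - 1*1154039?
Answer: -56503092/49 ≈ -1.1531e+6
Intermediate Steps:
O = -354/49 (O = 1062*(-1/147) = -354/49 ≈ -7.2245)
(-877 + O*(-248)) - 1*1154039 = (-877 - 354/49*(-248)) - 1*1154039 = (-877 + 87792/49) - 1154039 = 44819/49 - 1154039 = -56503092/49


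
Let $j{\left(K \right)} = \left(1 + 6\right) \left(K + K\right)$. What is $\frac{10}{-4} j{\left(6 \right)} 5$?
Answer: $-1050$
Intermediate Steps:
$j{\left(K \right)} = 14 K$ ($j{\left(K \right)} = 7 \cdot 2 K = 14 K$)
$\frac{10}{-4} j{\left(6 \right)} 5 = \frac{10}{-4} \cdot 14 \cdot 6 \cdot 5 = 10 \left(- \frac{1}{4}\right) 84 \cdot 5 = \left(- \frac{5}{2}\right) 84 \cdot 5 = \left(-210\right) 5 = -1050$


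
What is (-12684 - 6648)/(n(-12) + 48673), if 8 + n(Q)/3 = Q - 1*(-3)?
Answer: -9666/24311 ≈ -0.39760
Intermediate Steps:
n(Q) = -15 + 3*Q (n(Q) = -24 + 3*(Q - 1*(-3)) = -24 + 3*(Q + 3) = -24 + 3*(3 + Q) = -24 + (9 + 3*Q) = -15 + 3*Q)
(-12684 - 6648)/(n(-12) + 48673) = (-12684 - 6648)/((-15 + 3*(-12)) + 48673) = -19332/((-15 - 36) + 48673) = -19332/(-51 + 48673) = -19332/48622 = -19332*1/48622 = -9666/24311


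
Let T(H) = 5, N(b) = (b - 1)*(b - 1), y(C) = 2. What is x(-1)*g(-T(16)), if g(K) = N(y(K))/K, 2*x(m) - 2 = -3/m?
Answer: -1/2 ≈ -0.50000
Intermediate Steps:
x(m) = 1 - 3/(2*m) (x(m) = 1 + (-3/m)/2 = 1 - 3/(2*m))
N(b) = (-1 + b)**2 (N(b) = (-1 + b)*(-1 + b) = (-1 + b)**2)
g(K) = 1/K (g(K) = (-1 + 2)**2/K = 1**2/K = 1/K)
x(-1)*g(-T(16)) = ((-3/2 - 1)/(-1))/((-1*5)) = -1*(-5/2)/(-5) = (5/2)*(-1/5) = -1/2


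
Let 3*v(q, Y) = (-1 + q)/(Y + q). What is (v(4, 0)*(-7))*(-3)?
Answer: 21/4 ≈ 5.2500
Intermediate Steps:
v(q, Y) = (-1 + q)/(3*(Y + q)) (v(q, Y) = ((-1 + q)/(Y + q))/3 = (-1 + q)/(3*(Y + q)))
(v(4, 0)*(-7))*(-3) = (((-1 + 4)/(3*(0 + 4)))*(-7))*(-3) = (((⅓)*3/4)*(-7))*(-3) = (((⅓)*(¼)*3)*(-7))*(-3) = ((¼)*(-7))*(-3) = -7/4*(-3) = 21/4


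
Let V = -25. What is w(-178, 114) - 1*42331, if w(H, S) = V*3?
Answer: -42406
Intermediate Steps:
w(H, S) = -75 (w(H, S) = -25*3 = -75)
w(-178, 114) - 1*42331 = -75 - 1*42331 = -75 - 42331 = -42406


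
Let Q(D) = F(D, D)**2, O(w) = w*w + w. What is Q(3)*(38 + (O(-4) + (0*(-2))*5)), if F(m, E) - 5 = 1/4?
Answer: 11025/8 ≈ 1378.1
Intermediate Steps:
F(m, E) = 21/4 (F(m, E) = 5 + 1/4 = 21/4)
O(w) = w + w**2 (O(w) = w**2 + w = w + w**2)
Q(D) = 441/16 (Q(D) = (21/4)**2 = 441/16)
Q(3)*(38 + (O(-4) + (0*(-2))*5)) = 441*(38 + (-4*(1 - 4) + (0*(-2))*5))/16 = 441*(38 + (-4*(-3) + 0*5))/16 = 441*(38 + (12 + 0))/16 = 441*(38 + 12)/16 = (441/16)*50 = 11025/8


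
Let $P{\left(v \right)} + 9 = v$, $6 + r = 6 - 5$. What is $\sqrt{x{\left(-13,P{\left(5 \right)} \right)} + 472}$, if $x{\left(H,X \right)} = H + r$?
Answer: $\sqrt{454} \approx 21.307$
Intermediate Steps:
$r = -5$ ($r = -6 + \left(6 - 5\right) = -6 + 1 = -5$)
$P{\left(v \right)} = -9 + v$
$x{\left(H,X \right)} = -5 + H$ ($x{\left(H,X \right)} = H - 5 = -5 + H$)
$\sqrt{x{\left(-13,P{\left(5 \right)} \right)} + 472} = \sqrt{\left(-5 - 13\right) + 472} = \sqrt{-18 + 472} = \sqrt{454}$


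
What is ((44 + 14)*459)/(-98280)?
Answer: -493/1820 ≈ -0.27088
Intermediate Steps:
((44 + 14)*459)/(-98280) = (58*459)*(-1/98280) = 26622*(-1/98280) = -493/1820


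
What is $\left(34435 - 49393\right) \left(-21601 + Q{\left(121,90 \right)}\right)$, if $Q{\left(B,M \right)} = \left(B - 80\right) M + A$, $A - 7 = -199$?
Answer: $270784674$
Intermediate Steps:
$A = -192$ ($A = 7 - 199 = -192$)
$Q{\left(B,M \right)} = -192 + M \left(-80 + B\right)$ ($Q{\left(B,M \right)} = \left(B - 80\right) M - 192 = \left(-80 + B\right) M - 192 = M \left(-80 + B\right) - 192 = -192 + M \left(-80 + B\right)$)
$\left(34435 - 49393\right) \left(-21601 + Q{\left(121,90 \right)}\right) = \left(34435 - 49393\right) \left(-21601 - -3498\right) = - 14958 \left(-21601 - -3498\right) = - 14958 \left(-21601 + 3498\right) = \left(-14958\right) \left(-18103\right) = 270784674$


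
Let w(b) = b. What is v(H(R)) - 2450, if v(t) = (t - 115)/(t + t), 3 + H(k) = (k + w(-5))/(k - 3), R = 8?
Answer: -58213/24 ≈ -2425.5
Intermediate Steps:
H(k) = -3 + (-5 + k)/(-3 + k) (H(k) = -3 + (k - 5)/(k - 3) = -3 + (-5 + k)/(-3 + k))
v(t) = (-115 + t)/(2*t) (v(t) = (-115 + t)/((2*t)) = (-115 + t)*(1/(2*t)) = (-115 + t)/(2*t))
v(H(R)) - 2450 = (-115 + 2*(2 - 1*8)/(-3 + 8))/(2*((2*(2 - 1*8)/(-3 + 8)))) - 2450 = (-115 + 2*(2 - 8)/5)/(2*((2*(2 - 8)/5))) - 2450 = (-115 + 2*(⅕)*(-6))/(2*((2*(⅕)*(-6)))) - 2450 = (-115 - 12/5)/(2*(-12/5)) - 2450 = (½)*(-5/12)*(-587/5) - 2450 = 587/24 - 2450 = -58213/24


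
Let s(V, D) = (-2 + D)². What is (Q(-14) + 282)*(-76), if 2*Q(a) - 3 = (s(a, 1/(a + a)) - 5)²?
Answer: -6630243667/307328 ≈ -21574.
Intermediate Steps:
Q(a) = 3/2 + (-5 + (-2 + 1/(2*a))²)²/2 (Q(a) = 3/2 + ((-2 + 1/(a + a))² - 5)²/2 = 3/2 + ((-2 + 1/(2*a))² - 5)²/2 = 3/2 + (-5 + (-2 + 1/(2*a))²)²/2)
(Q(-14) + 282)*(-76) = ((3/2 + (1/32)*((-1 + 4*(-14))² - 20*(-14)²)²/(-14)⁴) + 282)*(-76) = ((3/2 + (1/32)*(1/38416)*((-1 - 56)² - 20*196)²) + 282)*(-76) = ((3/2 + (1/32)*(1/38416)*((-57)² - 3920)²) + 282)*(-76) = ((3/2 + (1/32)*(1/38416)*(3249 - 3920)²) + 282)*(-76) = ((3/2 + (1/32)*(1/38416)*(-671)²) + 282)*(-76) = ((3/2 + (1/32)*(1/38416)*450241) + 282)*(-76) = ((3/2 + 450241/1229312) + 282)*(-76) = (2294209/1229312 + 282)*(-76) = (348960193/1229312)*(-76) = -6630243667/307328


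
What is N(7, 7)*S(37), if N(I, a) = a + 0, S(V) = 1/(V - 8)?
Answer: 7/29 ≈ 0.24138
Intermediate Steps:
S(V) = 1/(-8 + V)
N(I, a) = a
N(7, 7)*S(37) = 7/(-8 + 37) = 7/29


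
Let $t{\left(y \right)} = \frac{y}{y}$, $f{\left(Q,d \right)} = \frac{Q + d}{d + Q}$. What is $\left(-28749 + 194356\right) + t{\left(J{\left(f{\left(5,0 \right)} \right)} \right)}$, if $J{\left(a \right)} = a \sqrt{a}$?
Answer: $165608$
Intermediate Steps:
$f{\left(Q,d \right)} = 1$ ($f{\left(Q,d \right)} = \frac{Q + d}{Q + d} = 1$)
$J{\left(a \right)} = a^{\frac{3}{2}}$
$t{\left(y \right)} = 1$
$\left(-28749 + 194356\right) + t{\left(J{\left(f{\left(5,0 \right)} \right)} \right)} = \left(-28749 + 194356\right) + 1 = 165607 + 1 = 165608$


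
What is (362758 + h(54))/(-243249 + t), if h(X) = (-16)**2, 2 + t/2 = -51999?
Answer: -363014/347251 ≈ -1.0454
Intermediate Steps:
t = -104002 (t = -4 + 2*(-51999) = -4 - 103998 = -104002)
h(X) = 256
(362758 + h(54))/(-243249 + t) = (362758 + 256)/(-243249 - 104002) = 363014/(-347251) = 363014*(-1/347251) = -363014/347251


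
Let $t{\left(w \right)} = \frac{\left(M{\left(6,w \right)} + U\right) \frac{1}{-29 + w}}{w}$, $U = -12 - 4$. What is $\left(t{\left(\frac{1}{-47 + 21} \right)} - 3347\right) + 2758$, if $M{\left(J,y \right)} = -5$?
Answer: $- \frac{458891}{755} \approx -607.8$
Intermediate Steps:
$U = -16$ ($U = -12 - 4 = -16$)
$t{\left(w \right)} = - \frac{21}{w \left(-29 + w\right)}$ ($t{\left(w \right)} = \frac{\left(-5 - 16\right) \frac{1}{-29 + w}}{w} = \frac{\left(-21\right) \frac{1}{-29 + w}}{w} = - \frac{21}{w \left(-29 + w\right)}$)
$\left(t{\left(\frac{1}{-47 + 21} \right)} - 3347\right) + 2758 = \left(- \frac{21}{\frac{1}{-47 + 21} \left(-29 + \frac{1}{-47 + 21}\right)} - 3347\right) + 2758 = \left(- \frac{21}{\frac{1}{-26} \left(-29 + \frac{1}{-26}\right)} - 3347\right) + 2758 = \left(- \frac{21}{\left(- \frac{1}{26}\right) \left(-29 - \frac{1}{26}\right)} - 3347\right) + 2758 = \left(\left(-21\right) \left(-26\right) \frac{1}{- \frac{755}{26}} - 3347\right) + 2758 = \left(\left(-21\right) \left(-26\right) \left(- \frac{26}{755}\right) - 3347\right) + 2758 = \left(- \frac{14196}{755} - 3347\right) + 2758 = - \frac{2541181}{755} + 2758 = - \frac{458891}{755}$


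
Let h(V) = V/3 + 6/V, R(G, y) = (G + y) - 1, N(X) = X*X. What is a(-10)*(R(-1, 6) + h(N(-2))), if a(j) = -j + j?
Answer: 0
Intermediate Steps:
N(X) = X**2
a(j) = 0
R(G, y) = -1 + G + y
h(V) = 6/V + V/3 (h(V) = V*(1/3) + 6/V = V/3 + 6/V = 6/V + V/3)
a(-10)*(R(-1, 6) + h(N(-2))) = 0*((-1 - 1 + 6) + (6/((-2)**2) + (1/3)*(-2)**2)) = 0*(4 + (6/4 + (1/3)*4)) = 0*(4 + (6*(1/4) + 4/3)) = 0*(4 + (3/2 + 4/3)) = 0*(4 + 17/6) = 0*(41/6) = 0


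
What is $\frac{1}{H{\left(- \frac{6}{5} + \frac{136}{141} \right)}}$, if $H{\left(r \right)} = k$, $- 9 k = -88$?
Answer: $\frac{9}{88} \approx 0.10227$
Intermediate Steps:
$k = \frac{88}{9}$ ($k = \left(- \frac{1}{9}\right) \left(-88\right) = \frac{88}{9} \approx 9.7778$)
$H{\left(r \right)} = \frac{88}{9}$
$\frac{1}{H{\left(- \frac{6}{5} + \frac{136}{141} \right)}} = \frac{1}{\frac{88}{9}} = \frac{9}{88}$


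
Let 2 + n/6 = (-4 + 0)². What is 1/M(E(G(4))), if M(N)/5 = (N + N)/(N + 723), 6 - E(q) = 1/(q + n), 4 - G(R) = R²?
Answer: 52487/4310 ≈ 12.178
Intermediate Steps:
G(R) = 4 - R²
n = 84 (n = -12 + 6*(-4 + 0)² = -12 + 6*(-4)² = -12 + 6*16 = -12 + 96 = 84)
E(q) = 6 - 1/(84 + q) (E(q) = 6 - 1/(q + 84) = 6 - 1/(84 + q))
M(N) = 10*N/(723 + N) (M(N) = 5*((N + N)/(N + 723)) = 5*((2*N)/(723 + N)) = 5*(2*N/(723 + N)) = 10*N/(723 + N))
1/M(E(G(4))) = 1/(10*((503 + 6*(4 - 1*4²))/(84 + (4 - 1*4²)))/(723 + (503 + 6*(4 - 1*4²))/(84 + (4 - 1*4²)))) = 1/(10*((503 + 6*(4 - 1*16))/(84 + (4 - 1*16)))/(723 + (503 + 6*(4 - 1*16))/(84 + (4 - 1*16)))) = 1/(10*((503 + 6*(4 - 16))/(84 + (4 - 16)))/(723 + (503 + 6*(4 - 16))/(84 + (4 - 16)))) = 1/(10*((503 + 6*(-12))/(84 - 12))/(723 + (503 + 6*(-12))/(84 - 12))) = 1/(10*((503 - 72)/72)/(723 + (503 - 72)/72)) = 1/(10*((1/72)*431)/(723 + (1/72)*431)) = 1/(10*(431/72)/(723 + 431/72)) = 1/(10*(431/72)/(52487/72)) = 1/(10*(431/72)*(72/52487)) = 1/(4310/52487) = 52487/4310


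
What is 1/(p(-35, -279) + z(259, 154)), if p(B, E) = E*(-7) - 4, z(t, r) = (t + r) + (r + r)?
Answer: 1/2670 ≈ 0.00037453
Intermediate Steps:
z(t, r) = t + 3*r (z(t, r) = (r + t) + 2*r = t + 3*r)
p(B, E) = -4 - 7*E (p(B, E) = -7*E - 4 = -4 - 7*E)
1/(p(-35, -279) + z(259, 154)) = 1/((-4 - 7*(-279)) + (259 + 3*154)) = 1/((-4 + 1953) + (259 + 462)) = 1/(1949 + 721) = 1/2670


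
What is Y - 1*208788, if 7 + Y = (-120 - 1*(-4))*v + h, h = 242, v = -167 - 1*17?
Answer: -187209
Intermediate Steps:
v = -184 (v = -167 - 17 = -184)
Y = 21579 (Y = -7 + ((-120 - 1*(-4))*(-184) + 242) = -7 + ((-120 + 4)*(-184) + 242) = -7 + (-116*(-184) + 242) = -7 + (21344 + 242) = -7 + 21586 = 21579)
Y - 1*208788 = 21579 - 1*208788 = 21579 - 208788 = -187209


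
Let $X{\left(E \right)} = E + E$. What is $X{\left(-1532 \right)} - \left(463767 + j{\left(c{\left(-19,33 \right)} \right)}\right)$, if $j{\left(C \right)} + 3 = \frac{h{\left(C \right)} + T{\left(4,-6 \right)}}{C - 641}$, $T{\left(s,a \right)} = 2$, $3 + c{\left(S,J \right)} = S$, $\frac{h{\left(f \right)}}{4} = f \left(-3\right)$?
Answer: $- \frac{309506698}{663} \approx -4.6683 \cdot 10^{5}$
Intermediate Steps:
$h{\left(f \right)} = - 12 f$ ($h{\left(f \right)} = 4 f \left(-3\right) = 4 \left(- 3 f\right) = - 12 f$)
$c{\left(S,J \right)} = -3 + S$
$X{\left(E \right)} = 2 E$
$j{\left(C \right)} = -3 + \frac{2 - 12 C}{-641 + C}$ ($j{\left(C \right)} = -3 + \frac{- 12 C + 2}{C - 641} = -3 + \frac{2 - 12 C}{-641 + C}$)
$X{\left(-1532 \right)} - \left(463767 + j{\left(c{\left(-19,33 \right)} \right)}\right) = 2 \left(-1532\right) - \left(463767 + \frac{5 \left(385 - 3 \left(-3 - 19\right)\right)}{-641 - 22}\right) = -3064 - \left(463767 + \frac{5 \left(385 - -66\right)}{-641 - 22}\right) = -3064 - \left(463767 + \frac{5 \left(385 + 66\right)}{-663}\right) = -3064 - \left(463767 + 5 \left(- \frac{1}{663}\right) 451\right) = -3064 - \left(463767 - \frac{2255}{663}\right) = -3064 - \frac{307475266}{663} = - \frac{309506698}{663}$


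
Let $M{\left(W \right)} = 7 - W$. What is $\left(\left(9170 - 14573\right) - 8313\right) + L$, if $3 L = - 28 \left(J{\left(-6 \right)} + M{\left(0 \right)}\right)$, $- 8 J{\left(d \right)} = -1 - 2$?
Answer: $- \frac{82709}{6} \approx -13785.0$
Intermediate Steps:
$J{\left(d \right)} = \frac{3}{8}$ ($J{\left(d \right)} = - \frac{-1 - 2}{8} = \left(- \frac{1}{8}\right) \left(-3\right) = \frac{3}{8}$)
$L = - \frac{413}{6}$ ($L = \frac{\left(-28\right) \left(\frac{3}{8} + \left(7 - 0\right)\right)}{3} = \frac{\left(-28\right) \left(\frac{3}{8} + \left(7 + 0\right)\right)}{3} = \frac{\left(-28\right) \left(\frac{3}{8} + 7\right)}{3} = \frac{\left(-28\right) \frac{59}{8}}{3} = \frac{1}{3} \left(- \frac{413}{2}\right) = - \frac{413}{6} \approx -68.833$)
$\left(\left(9170 - 14573\right) - 8313\right) + L = \left(\left(9170 - 14573\right) - 8313\right) - \frac{413}{6} = \left(-5403 - 8313\right) - \frac{413}{6} = -13716 - \frac{413}{6} = - \frac{82709}{6}$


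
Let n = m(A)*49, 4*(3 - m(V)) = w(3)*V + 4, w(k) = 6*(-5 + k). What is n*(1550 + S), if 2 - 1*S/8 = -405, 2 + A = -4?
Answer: -3767904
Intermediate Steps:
A = -6 (A = -2 - 4 = -6)
w(k) = -30 + 6*k
S = 3256 (S = 16 - 8*(-405) = 16 + 3240 = 3256)
m(V) = 2 + 3*V (m(V) = 3 - ((-30 + 6*3)*V + 4)/4 = 3 - ((-30 + 18)*V + 4)/4 = 3 - (-12*V + 4)/4 = 3 - (4 - 12*V)/4 = 3 + (-1 + 3*V) = 2 + 3*V)
n = -784 (n = (2 + 3*(-6))*49 = (2 - 18)*49 = -16*49 = -784)
n*(1550 + S) = -784*(1550 + 3256) = -784*4806 = -3767904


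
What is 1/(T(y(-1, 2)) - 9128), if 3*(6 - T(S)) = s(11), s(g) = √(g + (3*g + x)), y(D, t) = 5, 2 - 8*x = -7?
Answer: -656784/5991183287 + 114*√2/5991183287 ≈ -0.00010960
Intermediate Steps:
x = 9/8 (x = ¼ - ⅛*(-7) = ¼ + 7/8 = 9/8 ≈ 1.1250)
s(g) = √(9/8 + 4*g) (s(g) = √(g + (3*g + 9/8)) = √(g + (9/8 + 3*g)) = √(9/8 + 4*g))
T(S) = 6 - 19*√2/12 (T(S) = 6 - √(18 + 64*11)/12 = 6 - √(18 + 704)/12 = 6 - √722/12 = 6 - 19*√2/12)
1/(T(y(-1, 2)) - 9128) = 1/((6 - 19*√2/12) - 9128) = 1/(-9122 - 19*√2/12)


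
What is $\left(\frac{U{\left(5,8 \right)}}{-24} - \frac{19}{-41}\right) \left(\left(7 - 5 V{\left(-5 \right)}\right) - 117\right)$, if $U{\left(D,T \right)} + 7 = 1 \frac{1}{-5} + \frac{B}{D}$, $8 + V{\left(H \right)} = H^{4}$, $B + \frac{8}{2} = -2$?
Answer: $- \frac{426213}{164} \approx -2598.9$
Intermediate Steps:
$B = -6$ ($B = -4 - 2 = -6$)
$V{\left(H \right)} = -8 + H^{4}$
$U{\left(D,T \right)} = - \frac{36}{5} - \frac{6}{D}$ ($U{\left(D,T \right)} = -7 + \left(1 \frac{1}{-5} - \frac{6}{D}\right) = -7 + \left(1 \left(- \frac{1}{5}\right) - \frac{6}{D}\right) = -7 - \left(\frac{1}{5} + \frac{6}{D}\right) = - \frac{36}{5} - \frac{6}{D}$)
$\left(\frac{U{\left(5,8 \right)}}{-24} - \frac{19}{-41}\right) \left(\left(7 - 5 V{\left(-5 \right)}\right) - 117\right) = \left(\frac{- \frac{36}{5} - \frac{6}{5}}{-24} - \frac{19}{-41}\right) \left(\left(7 - 5 \left(-8 + \left(-5\right)^{4}\right)\right) - 117\right) = \left(\left(- \frac{36}{5} - \frac{6}{5}\right) \left(- \frac{1}{24}\right) - - \frac{19}{41}\right) \left(\left(7 - 5 \left(-8 + 625\right)\right) - 117\right) = \left(\left(- \frac{36}{5} - \frac{6}{5}\right) \left(- \frac{1}{24}\right) + \frac{19}{41}\right) \left(\left(7 - 3085\right) - 117\right) = \left(\left(- \frac{42}{5}\right) \left(- \frac{1}{24}\right) + \frac{19}{41}\right) \left(\left(7 - 3085\right) - 117\right) = \left(\frac{7}{20} + \frac{19}{41}\right) \left(-3078 - 117\right) = \frac{667}{820} \left(-3195\right) = - \frac{426213}{164}$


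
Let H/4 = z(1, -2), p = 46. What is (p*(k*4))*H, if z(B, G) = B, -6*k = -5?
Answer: 1840/3 ≈ 613.33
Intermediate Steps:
k = ⅚ (k = -⅙*(-5) = ⅚ ≈ 0.83333)
H = 4 (H = 4*1 = 4)
(p*(k*4))*H = (46*((⅚)*4))*4 = (46*(10/3))*4 = (460/3)*4 = 1840/3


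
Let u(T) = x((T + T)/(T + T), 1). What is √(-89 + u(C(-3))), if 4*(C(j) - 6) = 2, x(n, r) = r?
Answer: 2*I*√22 ≈ 9.3808*I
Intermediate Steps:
C(j) = 13/2 (C(j) = 6 + (¼)*2 = 6 + ½ = 13/2)
u(T) = 1
√(-89 + u(C(-3))) = √(-89 + 1) = √(-88) = 2*I*√22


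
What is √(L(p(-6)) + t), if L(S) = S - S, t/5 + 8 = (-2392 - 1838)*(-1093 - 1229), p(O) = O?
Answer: 2*√12277565 ≈ 7007.9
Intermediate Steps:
t = 49110260 (t = -40 + 5*((-2392 - 1838)*(-1093 - 1229)) = -40 + 5*(-4230*(-2322)) = -40 + 5*9822060 = -40 + 49110300 = 49110260)
L(S) = 0
√(L(p(-6)) + t) = √(0 + 49110260) = √49110260 = 2*√12277565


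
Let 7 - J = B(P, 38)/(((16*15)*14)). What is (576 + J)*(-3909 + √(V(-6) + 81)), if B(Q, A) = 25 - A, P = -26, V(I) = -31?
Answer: -2552437579/1120 + 1958893*√2/672 ≈ -2.2748e+6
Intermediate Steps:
J = 23533/3360 (J = 7 - (25 - 1*38)/((16*15)*14) = 7 - (25 - 38)/(240*14) = 7 - (-13)/3360 = 7 - 1*(-13/3360) = 7 + 13/3360 = 23533/3360 ≈ 7.0039)
(576 + J)*(-3909 + √(V(-6) + 81)) = (576 + 23533/3360)*(-3909 + √(-31 + 81)) = 1958893*(-3909 + √50)/3360 = 1958893*(-3909 + 5*√2)/3360 = -2552437579/1120 + 1958893*√2/672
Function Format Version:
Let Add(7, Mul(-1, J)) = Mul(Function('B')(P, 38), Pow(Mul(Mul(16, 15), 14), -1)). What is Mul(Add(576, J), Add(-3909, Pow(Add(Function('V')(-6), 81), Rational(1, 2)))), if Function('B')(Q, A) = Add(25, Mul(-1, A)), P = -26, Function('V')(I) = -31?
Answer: Add(Rational(-2552437579, 1120), Mul(Rational(1958893, 672), Pow(2, Rational(1, 2)))) ≈ -2.2748e+6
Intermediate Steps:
J = Rational(23533, 3360) (J = Add(7, Mul(-1, Mul(Add(25, Mul(-1, 38)), Pow(Mul(Mul(16, 15), 14), -1)))) = Add(7, Mul(-1, Mul(Add(25, -38), Pow(Mul(240, 14), -1)))) = Add(7, Mul(-1, Mul(-13, Pow(3360, -1)))) = Add(7, Mul(-1, Mul(-13, Rational(1, 3360)))) = Add(7, Mul(-1, Rational(-13, 3360))) = Add(7, Rational(13, 3360)) = Rational(23533, 3360) ≈ 7.0039)
Mul(Add(576, J), Add(-3909, Pow(Add(Function('V')(-6), 81), Rational(1, 2)))) = Mul(Add(576, Rational(23533, 3360)), Add(-3909, Pow(Add(-31, 81), Rational(1, 2)))) = Mul(Rational(1958893, 3360), Add(-3909, Pow(50, Rational(1, 2)))) = Mul(Rational(1958893, 3360), Add(-3909, Mul(5, Pow(2, Rational(1, 2))))) = Add(Rational(-2552437579, 1120), Mul(Rational(1958893, 672), Pow(2, Rational(1, 2))))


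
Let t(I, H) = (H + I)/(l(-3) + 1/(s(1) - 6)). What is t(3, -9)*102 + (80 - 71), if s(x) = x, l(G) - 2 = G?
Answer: 519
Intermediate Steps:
l(G) = 2 + G
t(I, H) = -5*H/6 - 5*I/6 (t(I, H) = (H + I)/((2 - 3) + 1/(1 - 6)) = (H + I)/(-1 + 1/(-5)) = (H + I)/(-1 - 1/5) = (H + I)/(-6/5) = (H + I)*(-5/6) = -5*H/6 - 5*I/6)
t(3, -9)*102 + (80 - 71) = (-5/6*(-9) - 5/6*3)*102 + (80 - 71) = (15/2 - 5/2)*102 + 9 = 5*102 + 9 = 510 + 9 = 519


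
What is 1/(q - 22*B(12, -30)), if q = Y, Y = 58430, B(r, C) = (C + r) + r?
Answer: 1/58562 ≈ 1.7076e-5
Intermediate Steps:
B(r, C) = C + 2*r
q = 58430
1/(q - 22*B(12, -30)) = 1/(58430 - 22*(-30 + 2*12)) = 1/(58430 - 22*(-30 + 24)) = 1/(58430 - 22*(-6)) = 1/(58430 + 132) = 1/58562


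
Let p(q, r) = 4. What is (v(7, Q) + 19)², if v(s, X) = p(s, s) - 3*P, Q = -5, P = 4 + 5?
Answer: 16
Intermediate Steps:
P = 9
v(s, X) = -23 (v(s, X) = 4 - 3*9 = 4 - 27 = -23)
(v(7, Q) + 19)² = (-23 + 19)² = (-4)² = 16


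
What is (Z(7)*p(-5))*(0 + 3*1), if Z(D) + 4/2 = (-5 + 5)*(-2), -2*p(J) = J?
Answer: -15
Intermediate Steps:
p(J) = -J/2
Z(D) = -2 (Z(D) = -2 + (-5 + 5)*(-2) = -2 + 0*(-2) = -2 + 0 = -2)
(Z(7)*p(-5))*(0 + 3*1) = (-(-1)*(-5))*(0 + 3*1) = (-2*5/2)*(0 + 3) = -5*3 = -15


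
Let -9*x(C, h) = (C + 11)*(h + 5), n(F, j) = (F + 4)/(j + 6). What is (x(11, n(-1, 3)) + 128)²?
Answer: 9634816/729 ≈ 13216.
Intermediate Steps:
n(F, j) = (4 + F)/(6 + j)
x(C, h) = -(5 + h)*(11 + C)/9 (x(C, h) = -(C + 11)*(h + 5)/9 = -(11 + C)*(5 + h)/9 = -(5 + h)*(11 + C)/9)
(x(11, n(-1, 3)) + 128)² = ((-55/9 - 11*(4 - 1)/(9*(6 + 3)) - 5/9*11 - ⅑*11*(4 - 1)/(6 + 3)) + 128)² = ((-55/9 - 11*3/(9*9) - 55/9 - ⅑*11*3/9) + 128)² = ((-55/9 - 11*3/81 - 55/9 - ⅑*11*(⅑)*3) + 128)² = ((-55/9 - 11/9*⅓ - 55/9 - ⅑*11*⅓) + 128)² = ((-55/9 - 11/27 - 55/9 - 11/27) + 128)² = (-352/27 + 128)² = (3104/27)² = 9634816/729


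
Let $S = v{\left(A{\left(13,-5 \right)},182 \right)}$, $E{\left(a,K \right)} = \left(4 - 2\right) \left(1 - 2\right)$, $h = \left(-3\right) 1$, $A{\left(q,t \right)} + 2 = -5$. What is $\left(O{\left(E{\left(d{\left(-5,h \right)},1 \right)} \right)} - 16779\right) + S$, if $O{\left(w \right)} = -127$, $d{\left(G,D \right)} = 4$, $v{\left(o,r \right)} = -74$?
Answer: $-16980$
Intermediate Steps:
$A{\left(q,t \right)} = -7$ ($A{\left(q,t \right)} = -2 - 5 = -7$)
$h = -3$
$E{\left(a,K \right)} = -2$ ($E{\left(a,K \right)} = 2 \left(-1\right) = -2$)
$S = -74$
$\left(O{\left(E{\left(d{\left(-5,h \right)},1 \right)} \right)} - 16779\right) + S = \left(-127 - 16779\right) - 74 = -16906 - 74 = -16980$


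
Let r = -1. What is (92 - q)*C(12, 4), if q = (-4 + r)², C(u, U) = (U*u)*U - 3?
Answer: 12663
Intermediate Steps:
C(u, U) = -3 + u*U² (C(u, U) = u*U² - 3 = -3 + u*U²)
q = 25 (q = (-4 - 1)² = (-5)² = 25)
(92 - q)*C(12, 4) = (92 - 1*25)*(-3 + 12*4²) = (92 - 25)*(-3 + 12*16) = 67*(-3 + 192) = 67*189 = 12663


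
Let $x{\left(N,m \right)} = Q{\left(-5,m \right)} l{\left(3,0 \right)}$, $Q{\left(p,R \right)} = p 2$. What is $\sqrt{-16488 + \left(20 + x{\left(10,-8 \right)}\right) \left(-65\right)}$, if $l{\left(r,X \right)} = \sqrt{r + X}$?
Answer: $\sqrt{-17788 + 650 \sqrt{3}} \approx 129.08 i$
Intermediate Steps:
$l{\left(r,X \right)} = \sqrt{X + r}$
$Q{\left(p,R \right)} = 2 p$
$x{\left(N,m \right)} = - 10 \sqrt{3}$ ($x{\left(N,m \right)} = 2 \left(-5\right) \sqrt{0 + 3} = - 10 \sqrt{3}$)
$\sqrt{-16488 + \left(20 + x{\left(10,-8 \right)}\right) \left(-65\right)} = \sqrt{-16488 + \left(20 - 10 \sqrt{3}\right) \left(-65\right)} = \sqrt{-16488 - \left(1300 - 650 \sqrt{3}\right)} = \sqrt{-17788 + 650 \sqrt{3}}$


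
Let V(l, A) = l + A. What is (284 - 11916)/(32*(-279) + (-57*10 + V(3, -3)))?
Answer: 5816/4749 ≈ 1.2247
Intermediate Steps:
V(l, A) = A + l
(284 - 11916)/(32*(-279) + (-57*10 + V(3, -3))) = (284 - 11916)/(32*(-279) + (-57*10 + (-3 + 3))) = -11632/(-8928 + (-570 + 0)) = -11632/(-8928 - 570) = -11632/(-9498) = -11632*(-1/9498) = 5816/4749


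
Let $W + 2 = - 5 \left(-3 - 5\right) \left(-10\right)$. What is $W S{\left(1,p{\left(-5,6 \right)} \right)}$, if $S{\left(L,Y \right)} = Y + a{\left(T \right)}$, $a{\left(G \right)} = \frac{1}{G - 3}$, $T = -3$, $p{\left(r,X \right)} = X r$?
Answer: $12127$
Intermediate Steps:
$a{\left(G \right)} = \frac{1}{-3 + G}$
$S{\left(L,Y \right)} = - \frac{1}{6} + Y$ ($S{\left(L,Y \right)} = Y + \frac{1}{-3 - 3} = Y + \frac{1}{-6} = Y - \frac{1}{6} = - \frac{1}{6} + Y$)
$W = -402$ ($W = -2 + - 5 \left(-3 - 5\right) \left(-10\right) = -2 + \left(-5\right) \left(-8\right) \left(-10\right) = -2 + 40 \left(-10\right) = -2 - 400 = -402$)
$W S{\left(1,p{\left(-5,6 \right)} \right)} = - 402 \left(- \frac{1}{6} + 6 \left(-5\right)\right) = - 402 \left(- \frac{1}{6} - 30\right) = \left(-402\right) \left(- \frac{181}{6}\right) = 12127$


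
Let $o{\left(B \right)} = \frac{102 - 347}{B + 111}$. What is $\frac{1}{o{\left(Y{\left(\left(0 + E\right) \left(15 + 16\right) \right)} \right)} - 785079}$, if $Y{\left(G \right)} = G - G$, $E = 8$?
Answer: $- \frac{111}{87144014} \approx -1.2738 \cdot 10^{-6}$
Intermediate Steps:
$Y{\left(G \right)} = 0$
$o{\left(B \right)} = - \frac{245}{111 + B}$
$\frac{1}{o{\left(Y{\left(\left(0 + E\right) \left(15 + 16\right) \right)} \right)} - 785079} = \frac{1}{- \frac{245}{111 + 0} - 785079} = \frac{1}{- \frac{245}{111} - 785079} = \frac{1}{- \frac{87144014}{111}} = - \frac{111}{87144014}$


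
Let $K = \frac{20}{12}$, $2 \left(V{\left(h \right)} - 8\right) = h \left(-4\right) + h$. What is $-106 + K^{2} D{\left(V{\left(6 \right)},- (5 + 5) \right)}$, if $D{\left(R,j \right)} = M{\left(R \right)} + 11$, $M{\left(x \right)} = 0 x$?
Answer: $- \frac{679}{9} \approx -75.444$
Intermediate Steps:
$V{\left(h \right)} = 8 - \frac{3 h}{2}$ ($V{\left(h \right)} = 8 + \frac{h \left(-4\right) + h}{2} = 8 + \frac{- 4 h + h}{2} = 8 + \frac{\left(-3\right) h}{2} = 8 - \frac{3 h}{2}$)
$M{\left(x \right)} = 0$
$K = \frac{5}{3}$ ($K = 20 \cdot \frac{1}{12} = \frac{5}{3} \approx 1.6667$)
$D{\left(R,j \right)} = 11$ ($D{\left(R,j \right)} = 0 + 11 = 11$)
$-106 + K^{2} D{\left(V{\left(6 \right)},- (5 + 5) \right)} = -106 + \left(\frac{5}{3}\right)^{2} \cdot 11 = -106 + \frac{25}{9} \cdot 11 = -106 + \frac{275}{9} = - \frac{679}{9}$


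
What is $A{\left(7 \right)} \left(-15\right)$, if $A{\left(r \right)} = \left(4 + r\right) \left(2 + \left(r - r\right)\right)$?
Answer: $-330$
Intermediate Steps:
$A{\left(r \right)} = 8 + 2 r$ ($A{\left(r \right)} = \left(4 + r\right) \left(2 + 0\right) = \left(4 + r\right) 2 = 8 + 2 r$)
$A{\left(7 \right)} \left(-15\right) = \left(8 + 2 \cdot 7\right) \left(-15\right) = \left(8 + 14\right) \left(-15\right) = 22 \left(-15\right) = -330$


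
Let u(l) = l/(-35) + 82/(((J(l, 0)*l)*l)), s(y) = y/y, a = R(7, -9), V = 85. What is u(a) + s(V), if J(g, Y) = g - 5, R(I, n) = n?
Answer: 3359/2835 ≈ 1.1848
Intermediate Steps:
J(g, Y) = -5 + g
a = -9
s(y) = 1
u(l) = -l/35 + 82/(l**2*(-5 + l)) (u(l) = l/(-35) + 82/((((-5 + l)*l)*l)) = l*(-1/35) + 82/(((l*(-5 + l))*l)) = -l/35 + 82/((l**2*(-5 + l))) = -l/35 + 82*(1/(l**2*(-5 + l))) = -l/35 + 82/(l**2*(-5 + l)))
u(a) + s(V) = (1/35)*(2870 + (-9)**3*(5 - 1*(-9)))/((-9)**2*(-5 - 9)) + 1 = (1/35)*(1/81)*(2870 - 729*(5 + 9))/(-14) + 1 = (1/35)*(1/81)*(-1/14)*(2870 - 729*14) + 1 = (1/35)*(1/81)*(-1/14)*(2870 - 10206) + 1 = (1/35)*(1/81)*(-1/14)*(-7336) + 1 = 524/2835 + 1 = 3359/2835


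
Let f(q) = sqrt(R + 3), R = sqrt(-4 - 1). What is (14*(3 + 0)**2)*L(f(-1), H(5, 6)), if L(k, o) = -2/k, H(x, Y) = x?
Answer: -252/sqrt(3 + I*sqrt(5)) ≈ -123.65 + 41.013*I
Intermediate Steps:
R = I*sqrt(5) (R = sqrt(-5) = I*sqrt(5) ≈ 2.2361*I)
f(q) = sqrt(3 + I*sqrt(5)) (f(q) = sqrt(I*sqrt(5) + 3) = sqrt(3 + I*sqrt(5)))
(14*(3 + 0)**2)*L(f(-1), H(5, 6)) = (14*(3 + 0)**2)*(-2/sqrt(3 + I*sqrt(5))) = (14*3**2)*(-2/sqrt(3 + I*sqrt(5))) = (14*9)*(-2/sqrt(3 + I*sqrt(5))) = 126*(-2/sqrt(3 + I*sqrt(5))) = -252/sqrt(3 + I*sqrt(5))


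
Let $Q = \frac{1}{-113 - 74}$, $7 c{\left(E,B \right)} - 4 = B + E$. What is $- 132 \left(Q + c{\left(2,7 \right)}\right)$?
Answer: $- \frac{29088}{119} \approx -244.44$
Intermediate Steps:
$c{\left(E,B \right)} = \frac{4}{7} + \frac{B}{7} + \frac{E}{7}$ ($c{\left(E,B \right)} = \frac{4}{7} + \frac{B + E}{7} = \frac{4}{7} + \left(\frac{B}{7} + \frac{E}{7}\right) = \frac{4}{7} + \frac{B}{7} + \frac{E}{7}$)
$Q = - \frac{1}{187}$ ($Q = \frac{1}{-187} = - \frac{1}{187} \approx -0.0053476$)
$- 132 \left(Q + c{\left(2,7 \right)}\right) = - 132 \left(- \frac{1}{187} + \left(\frac{4}{7} + \frac{1}{7} \cdot 7 + \frac{1}{7} \cdot 2\right)\right) = - 132 \left(- \frac{1}{187} + \left(\frac{4}{7} + 1 + \frac{2}{7}\right)\right) = - 132 \left(- \frac{1}{187} + \frac{13}{7}\right) = \left(-132\right) \frac{2424}{1309} = - \frac{29088}{119}$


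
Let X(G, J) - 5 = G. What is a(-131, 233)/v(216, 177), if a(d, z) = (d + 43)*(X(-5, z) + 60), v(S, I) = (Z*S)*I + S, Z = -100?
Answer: 20/14481 ≈ 0.0013811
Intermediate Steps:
X(G, J) = 5 + G
v(S, I) = S - 100*I*S (v(S, I) = (-100*S)*I + S = -100*I*S + S = S - 100*I*S)
a(d, z) = 2580 + 60*d (a(d, z) = (d + 43)*((5 - 5) + 60) = (43 + d)*(0 + 60) = (43 + d)*60 = 2580 + 60*d)
a(-131, 233)/v(216, 177) = (2580 + 60*(-131))/((216*(1 - 100*177))) = (2580 - 7860)/((216*(1 - 17700))) = -5280/(216*(-17699)) = -5280/(-3822984) = -5280*(-1/3822984) = 20/14481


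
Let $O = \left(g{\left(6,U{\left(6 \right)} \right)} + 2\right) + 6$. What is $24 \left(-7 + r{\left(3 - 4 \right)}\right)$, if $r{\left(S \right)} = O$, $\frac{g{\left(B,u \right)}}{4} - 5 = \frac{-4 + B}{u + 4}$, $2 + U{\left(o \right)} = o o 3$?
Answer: $\frac{27816}{55} \approx 505.75$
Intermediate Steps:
$U{\left(o \right)} = -2 + 3 o^{2}$ ($U{\left(o \right)} = -2 + o o 3 = -2 + o^{2} \cdot 3 = -2 + 3 o^{2}$)
$g{\left(B,u \right)} = 20 + \frac{4 \left(-4 + B\right)}{4 + u}$ ($g{\left(B,u \right)} = 20 + 4 \frac{-4 + B}{u + 4} = 20 + 4 \frac{-4 + B}{4 + u} = 20 + \frac{4 \left(-4 + B\right)}{4 + u}$)
$O = \frac{1544}{55}$ ($O = \left(\frac{4 \left(16 + 6 + 5 \left(-2 + 3 \cdot 6^{2}\right)\right)}{4 - \left(2 - 3 \cdot 6^{2}\right)} + 2\right) + 6 = \left(\frac{4 \left(16 + 6 + 5 \left(-2 + 3 \cdot 36\right)\right)}{4 + \left(-2 + 3 \cdot 36\right)} + 2\right) + 6 = \left(\frac{4 \left(16 + 6 + 5 \left(-2 + 108\right)\right)}{4 + \left(-2 + 108\right)} + 2\right) + 6 = \left(\frac{4 \left(16 + 6 + 5 \cdot 106\right)}{4 + 106} + 2\right) + 6 = \left(\frac{4 \left(16 + 6 + 530\right)}{110} + 2\right) + 6 = \left(4 \cdot \frac{1}{110} \cdot 552 + 2\right) + 6 = \left(\frac{1104}{55} + 2\right) + 6 = \frac{1214}{55} + 6 = \frac{1544}{55} \approx 28.073$)
$r{\left(S \right)} = \frac{1544}{55}$
$24 \left(-7 + r{\left(3 - 4 \right)}\right) = 24 \left(-7 + \frac{1544}{55}\right) = 24 \cdot \frac{1159}{55} = \frac{27816}{55}$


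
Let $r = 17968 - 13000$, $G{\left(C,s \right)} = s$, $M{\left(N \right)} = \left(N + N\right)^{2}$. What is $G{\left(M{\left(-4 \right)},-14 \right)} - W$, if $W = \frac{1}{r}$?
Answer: $- \frac{69553}{4968} \approx -14.0$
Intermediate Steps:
$M{\left(N \right)} = 4 N^{2}$ ($M{\left(N \right)} = \left(2 N\right)^{2} = 4 N^{2}$)
$r = 4968$ ($r = 17968 - 13000 = 4968$)
$W = \frac{1}{4968} \approx 0.00020129$
$G{\left(M{\left(-4 \right)},-14 \right)} - W = -14 - \frac{1}{4968} = - \frac{69553}{4968}$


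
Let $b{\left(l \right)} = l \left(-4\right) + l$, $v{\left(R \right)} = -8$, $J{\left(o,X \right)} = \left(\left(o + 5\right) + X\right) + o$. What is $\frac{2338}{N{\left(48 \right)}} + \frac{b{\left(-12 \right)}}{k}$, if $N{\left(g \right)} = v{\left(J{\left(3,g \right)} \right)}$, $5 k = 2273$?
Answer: $- \frac{2656417}{9092} \approx -292.17$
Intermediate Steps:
$k = \frac{2273}{5}$ ($k = \frac{1}{5} \cdot 2273 = \frac{2273}{5} \approx 454.6$)
$J{\left(o,X \right)} = 5 + X + 2 o$ ($J{\left(o,X \right)} = \left(\left(5 + o\right) + X\right) + o = \left(5 + X + o\right) + o = 5 + X + 2 o$)
$N{\left(g \right)} = -8$
$b{\left(l \right)} = - 3 l$ ($b{\left(l \right)} = - 4 l + l = - 3 l$)
$\frac{2338}{N{\left(48 \right)}} + \frac{b{\left(-12 \right)}}{k} = \frac{2338}{-8} + \frac{\left(-3\right) \left(-12\right)}{\frac{2273}{5}} = 2338 \left(- \frac{1}{8}\right) + 36 \cdot \frac{5}{2273} = - \frac{1169}{4} + \frac{180}{2273} = - \frac{2656417}{9092}$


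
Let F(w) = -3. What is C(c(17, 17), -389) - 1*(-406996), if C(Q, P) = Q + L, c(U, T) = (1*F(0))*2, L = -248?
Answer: 406742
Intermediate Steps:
c(U, T) = -6 (c(U, T) = (1*(-3))*2 = -3*2 = -6)
C(Q, P) = -248 + Q (C(Q, P) = Q - 248 = -248 + Q)
C(c(17, 17), -389) - 1*(-406996) = (-248 - 6) - 1*(-406996) = -254 + 406996 = 406742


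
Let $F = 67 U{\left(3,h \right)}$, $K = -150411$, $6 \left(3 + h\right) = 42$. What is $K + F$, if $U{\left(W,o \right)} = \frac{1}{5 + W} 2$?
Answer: $- \frac{601577}{4} \approx -1.5039 \cdot 10^{5}$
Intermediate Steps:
$h = 4$ ($h = -3 + \frac{1}{6} \cdot 42 = -3 + 7 = 4$)
$U{\left(W,o \right)} = \frac{2}{5 + W}$
$F = \frac{67}{4}$ ($F = 67 \frac{2}{5 + 3} = 67 \cdot \frac{2}{8} = 67 \cdot 2 \cdot \frac{1}{8} = 67 \cdot \frac{1}{4} = \frac{67}{4} \approx 16.75$)
$K + F = -150411 + \frac{67}{4} = - \frac{601577}{4}$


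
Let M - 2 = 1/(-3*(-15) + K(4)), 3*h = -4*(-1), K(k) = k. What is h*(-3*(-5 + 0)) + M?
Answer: 1079/49 ≈ 22.020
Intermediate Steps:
h = 4/3 (h = (-4*(-1))/3 = (⅓)*4 = 4/3 ≈ 1.3333)
M = 99/49 (M = 2 + 1/(-3*(-15) + 4) = 2 + 1/(45 + 4) = 2 + 1/49 = 99/49 ≈ 2.0204)
h*(-3*(-5 + 0)) + M = 4*(-3*(-5 + 0))/3 + 99/49 = 4*(-3*(-5))/3 + 99/49 = (4/3)*15 + 99/49 = 20 + 99/49 = 1079/49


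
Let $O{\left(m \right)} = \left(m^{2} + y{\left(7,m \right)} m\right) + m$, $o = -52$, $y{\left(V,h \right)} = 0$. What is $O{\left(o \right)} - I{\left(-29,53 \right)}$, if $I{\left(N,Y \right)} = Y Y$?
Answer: $-157$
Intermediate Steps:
$I{\left(N,Y \right)} = Y^{2}$
$O{\left(m \right)} = m + m^{2}$ ($O{\left(m \right)} = \left(m^{2} + 0 m\right) + m = \left(m^{2} + 0\right) + m = m^{2} + m = m + m^{2}$)
$O{\left(o \right)} - I{\left(-29,53 \right)} = - 52 \left(1 - 52\right) - 53^{2} = \left(-52\right) \left(-51\right) - 2809 = 2652 - 2809 = -157$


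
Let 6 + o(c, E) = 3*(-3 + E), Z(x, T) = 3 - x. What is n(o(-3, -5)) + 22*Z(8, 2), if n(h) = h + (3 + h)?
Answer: -167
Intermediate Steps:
o(c, E) = -15 + 3*E (o(c, E) = -6 + 3*(-3 + E) = -6 + (-9 + 3*E) = -15 + 3*E)
n(h) = 3 + 2*h
n(o(-3, -5)) + 22*Z(8, 2) = (3 + 2*(-15 + 3*(-5))) + 22*(3 - 1*8) = (3 + 2*(-15 - 15)) + 22*(3 - 8) = (3 + 2*(-30)) + 22*(-5) = (3 - 60) - 110 = -57 - 110 = -167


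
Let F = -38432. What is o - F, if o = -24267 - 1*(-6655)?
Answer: 20820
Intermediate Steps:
o = -17612 (o = -24267 + 6655 = -17612)
o - F = -17612 - 1*(-38432) = -17612 + 38432 = 20820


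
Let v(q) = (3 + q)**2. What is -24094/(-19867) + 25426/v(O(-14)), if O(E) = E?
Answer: 508053716/2403907 ≈ 211.34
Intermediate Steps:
-24094/(-19867) + 25426/v(O(-14)) = -24094/(-19867) + 25426/((3 - 14)**2) = -24094*(-1/19867) + 25426/((-11)**2) = 24094/19867 + 25426/121 = 508053716/2403907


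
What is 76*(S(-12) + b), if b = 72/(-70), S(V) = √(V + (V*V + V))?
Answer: -2736/35 + 152*√30 ≈ 754.37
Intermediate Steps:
S(V) = √(V² + 2*V) (S(V) = √(V + (V² + V)) = √(V + (V + V²)) = √(V² + 2*V))
b = -36/35 (b = 72*(-1/70) = -36/35 ≈ -1.0286)
76*(S(-12) + b) = 76*(√(-12*(2 - 12)) - 36/35) = 76*(√(-12*(-10)) - 36/35) = 76*(√120 - 36/35) = 76*(2*√30 - 36/35) = 76*(-36/35 + 2*√30) = -2736/35 + 152*√30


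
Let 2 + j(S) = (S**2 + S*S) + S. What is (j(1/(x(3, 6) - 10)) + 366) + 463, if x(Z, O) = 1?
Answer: 66980/81 ≈ 826.91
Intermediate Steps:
j(S) = -2 + S + 2*S**2 (j(S) = -2 + ((S**2 + S*S) + S) = -2 + ((S**2 + S**2) + S) = -2 + (2*S**2 + S) = -2 + (S + 2*S**2) = -2 + S + 2*S**2)
(j(1/(x(3, 6) - 10)) + 366) + 463 = ((-2 + 1/(1 - 10) + 2*(1/(1 - 10))**2) + 366) + 463 = ((-2 + 1/(-9) + 2*(1/(-9))**2) + 366) + 463 = ((-2 - 1/9 + 2*(-1/9)**2) + 366) + 463 = ((-2 - 1/9 + 2*(1/81)) + 366) + 463 = ((-2 - 1/9 + 2/81) + 366) + 463 = (-169/81 + 366) + 463 = 29477/81 + 463 = 66980/81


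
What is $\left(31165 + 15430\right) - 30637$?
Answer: $15958$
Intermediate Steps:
$\left(31165 + 15430\right) - 30637 = 46595 - 30637 = 15958$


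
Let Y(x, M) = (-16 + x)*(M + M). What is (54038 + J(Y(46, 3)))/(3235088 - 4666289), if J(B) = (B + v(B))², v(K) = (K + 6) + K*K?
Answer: -1073664794/1431201 ≈ -750.18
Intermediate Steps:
v(K) = 6 + K + K² (v(K) = (6 + K) + K² = 6 + K + K²)
Y(x, M) = 2*M*(-16 + x) (Y(x, M) = (-16 + x)*(2*M) = 2*M*(-16 + x))
J(B) = (6 + B² + 2*B)² (J(B) = (B + (6 + B + B²))² = (6 + B² + 2*B)²)
(54038 + J(Y(46, 3)))/(3235088 - 4666289) = (54038 + (6 + (2*3*(-16 + 46))² + 2*(2*3*(-16 + 46)))²)/(3235088 - 4666289) = (54038 + (6 + (2*3*30)² + 2*(2*3*30))²)/(-1431201) = (54038 + (6 + 180² + 2*180)²)*(-1/1431201) = (54038 + (6 + 32400 + 360)²)*(-1/1431201) = (54038 + 32766²)*(-1/1431201) = (54038 + 1073610756)*(-1/1431201) = 1073664794*(-1/1431201) = -1073664794/1431201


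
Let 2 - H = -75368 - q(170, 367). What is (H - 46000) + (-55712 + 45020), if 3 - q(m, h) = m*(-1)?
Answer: 18851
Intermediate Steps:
q(m, h) = 3 + m (q(m, h) = 3 - m*(-1) = 3 - (-1)*m = 3 + m)
H = 75543 (H = 2 - (-75368 - (3 + 170)) = 2 - (-75368 - 1*173) = 2 - (-75368 - 173) = 2 - 1*(-75541) = 2 + 75541 = 75543)
(H - 46000) + (-55712 + 45020) = (75543 - 46000) + (-55712 + 45020) = 29543 - 10692 = 18851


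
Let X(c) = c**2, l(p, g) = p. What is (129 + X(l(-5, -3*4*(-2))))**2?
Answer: 23716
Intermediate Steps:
(129 + X(l(-5, -3*4*(-2))))**2 = (129 + (-5)**2)**2 = (129 + 25)**2 = 154**2 = 23716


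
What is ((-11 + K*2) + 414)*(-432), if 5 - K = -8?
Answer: -185328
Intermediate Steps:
K = 13 (K = 5 - 1*(-8) = 5 + 8 = 13)
((-11 + K*2) + 414)*(-432) = ((-11 + 13*2) + 414)*(-432) = ((-11 + 26) + 414)*(-432) = (15 + 414)*(-432) = 429*(-432) = -185328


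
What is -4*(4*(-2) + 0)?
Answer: 32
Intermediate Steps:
-4*(4*(-2) + 0) = -4*(-8 + 0) = -4*(-8) = 32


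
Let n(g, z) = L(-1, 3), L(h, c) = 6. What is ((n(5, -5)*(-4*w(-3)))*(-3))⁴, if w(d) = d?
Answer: 2176782336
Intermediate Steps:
n(g, z) = 6
((n(5, -5)*(-4*w(-3)))*(-3))⁴ = ((6*(-4*(-3)))*(-3))⁴ = ((6*12)*(-3))⁴ = (72*(-3))⁴ = (-216)⁴ = 2176782336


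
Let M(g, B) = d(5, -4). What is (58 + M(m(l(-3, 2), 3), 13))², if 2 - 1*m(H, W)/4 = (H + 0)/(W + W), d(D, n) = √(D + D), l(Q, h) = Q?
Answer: (58 + √10)² ≈ 3740.8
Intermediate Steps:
d(D, n) = √2*√D (d(D, n) = √(2*D) = √2*√D)
m(H, W) = 8 - 2*H/W (m(H, W) = 8 - 4*(H + 0)/(W + W) = 8 - 4*H/(2*W) = 8 - 4*H*1/(2*W) = 8 - 2*H/W)
M(g, B) = √10 (M(g, B) = √2*√5 = √10)
(58 + M(m(l(-3, 2), 3), 13))² = (58 + √10)²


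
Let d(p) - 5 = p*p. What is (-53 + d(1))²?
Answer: 2209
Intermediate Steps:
d(p) = 5 + p² (d(p) = 5 + p*p = 5 + p²)
(-53 + d(1))² = (-53 + (5 + 1²))² = (-53 + (5 + 1))² = (-53 + 6)² = (-47)² = 2209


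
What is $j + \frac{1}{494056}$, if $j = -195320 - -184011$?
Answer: $- \frac{5587279303}{494056} \approx -11309.0$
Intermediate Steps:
$j = -11309$ ($j = -195320 + 184011 = -11309$)
$j + \frac{1}{494056} = -11309 + \frac{1}{494056} = - \frac{5587279303}{494056}$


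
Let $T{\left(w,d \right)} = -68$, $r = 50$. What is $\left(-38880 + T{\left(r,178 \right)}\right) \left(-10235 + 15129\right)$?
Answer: $-190611512$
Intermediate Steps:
$\left(-38880 + T{\left(r,178 \right)}\right) \left(-10235 + 15129\right) = \left(-38880 - 68\right) \left(-10235 + 15129\right) = \left(-38948\right) 4894 = -190611512$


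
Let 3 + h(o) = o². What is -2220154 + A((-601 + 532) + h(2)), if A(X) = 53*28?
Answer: -2218670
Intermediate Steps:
h(o) = -3 + o²
A(X) = 1484
-2220154 + A((-601 + 532) + h(2)) = -2220154 + 1484 = -2218670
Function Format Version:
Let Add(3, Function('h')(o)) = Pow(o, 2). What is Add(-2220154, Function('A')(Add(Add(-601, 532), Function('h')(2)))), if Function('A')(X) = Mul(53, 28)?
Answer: -2218670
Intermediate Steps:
Function('h')(o) = Add(-3, Pow(o, 2))
Function('A')(X) = 1484
Add(-2220154, Function('A')(Add(Add(-601, 532), Function('h')(2)))) = Add(-2220154, 1484) = -2218670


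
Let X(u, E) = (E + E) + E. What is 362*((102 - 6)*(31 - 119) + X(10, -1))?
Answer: -3059262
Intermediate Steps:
X(u, E) = 3*E (X(u, E) = 2*E + E = 3*E)
362*((102 - 6)*(31 - 119) + X(10, -1)) = 362*((102 - 6)*(31 - 119) + 3*(-1)) = 362*(96*(-88) - 3) = 362*(-8448 - 3) = 362*(-8451) = -3059262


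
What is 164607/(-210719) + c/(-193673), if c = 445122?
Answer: -125675594229/40810580887 ≈ -3.0795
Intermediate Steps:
164607/(-210719) + c/(-193673) = 164607/(-210719) + 445122/(-193673) = 164607*(-1/210719) + 445122*(-1/193673) = -164607/210719 - 445122/193673 = -125675594229/40810580887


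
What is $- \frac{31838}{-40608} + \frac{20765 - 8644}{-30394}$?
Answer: $\frac{118868651}{308559888} \approx 0.38524$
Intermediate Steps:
$- \frac{31838}{-40608} + \frac{20765 - 8644}{-30394} = \left(-31838\right) \left(- \frac{1}{40608}\right) + \left(20765 - 8644\right) \left(- \frac{1}{30394}\right) = \frac{15919}{20304} + 12121 \left(- \frac{1}{30394}\right) = \frac{15919}{20304} - \frac{12121}{30394} = \frac{118868651}{308559888}$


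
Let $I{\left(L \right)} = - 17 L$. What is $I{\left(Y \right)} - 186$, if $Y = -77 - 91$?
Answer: $2670$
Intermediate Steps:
$Y = -168$
$I{\left(Y \right)} - 186 = \left(-17\right) \left(-168\right) - 186 = 2856 - 186 = 2670$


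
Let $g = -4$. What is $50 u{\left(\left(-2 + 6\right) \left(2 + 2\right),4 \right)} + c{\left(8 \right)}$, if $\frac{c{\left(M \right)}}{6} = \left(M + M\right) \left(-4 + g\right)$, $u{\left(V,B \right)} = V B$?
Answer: $2432$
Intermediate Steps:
$u{\left(V,B \right)} = B V$
$c{\left(M \right)} = - 96 M$ ($c{\left(M \right)} = 6 \left(M + M\right) \left(-4 - 4\right) = 6 \cdot 2 M \left(-8\right) = 6 \left(- 16 M\right) = - 96 M$)
$50 u{\left(\left(-2 + 6\right) \left(2 + 2\right),4 \right)} + c{\left(8 \right)} = 50 \cdot 4 \left(-2 + 6\right) \left(2 + 2\right) - 768 = 50 \cdot 4 \cdot 4 \cdot 4 - 768 = 50 \cdot 4 \cdot 16 - 768 = 50 \cdot 64 - 768 = 3200 - 768 = 2432$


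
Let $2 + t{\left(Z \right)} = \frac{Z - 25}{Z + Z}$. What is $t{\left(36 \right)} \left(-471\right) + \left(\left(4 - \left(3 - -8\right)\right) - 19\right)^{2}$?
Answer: $\frac{37105}{24} \approx 1546.0$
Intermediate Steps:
$t{\left(Z \right)} = -2 + \frac{-25 + Z}{2 Z}$ ($t{\left(Z \right)} = -2 + \frac{Z - 25}{Z + Z} = -2 + \frac{-25 + Z}{2 Z}$)
$t{\left(36 \right)} \left(-471\right) + \left(\left(4 - \left(3 - -8\right)\right) - 19\right)^{2} = \frac{-25 - 108}{2 \cdot 36} \left(-471\right) + \left(\left(4 - \left(3 - -8\right)\right) - 19\right)^{2} = \frac{1}{2} \cdot \frac{1}{36} \left(-25 - 108\right) \left(-471\right) + \left(\left(4 - \left(3 + 8\right)\right) - 19\right)^{2} = \frac{1}{2} \cdot \frac{1}{36} \left(-133\right) \left(-471\right) + \left(\left(4 - 11\right) - 19\right)^{2} = \left(- \frac{133}{72}\right) \left(-471\right) + \left(\left(4 - 11\right) - 19\right)^{2} = \frac{20881}{24} + \left(-7 - 19\right)^{2} = \frac{20881}{24} + \left(-26\right)^{2} = \frac{20881}{24} + 676 = \frac{37105}{24}$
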